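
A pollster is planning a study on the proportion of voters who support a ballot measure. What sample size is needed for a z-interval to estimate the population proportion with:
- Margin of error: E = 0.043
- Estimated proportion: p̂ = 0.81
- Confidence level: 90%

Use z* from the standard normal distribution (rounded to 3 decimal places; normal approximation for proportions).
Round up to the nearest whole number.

Using z* for proportion z-interval (normal approximation).

For 90% confidence, z* = 1.645 (from standard normal table)

Sample size formula for proportion z-interval: n = z*²p̂(1-p̂)/E²

n = 1.645² × 0.81 × 0.19 / 0.043²
  = 2.706025 × 0.1539 / 0.001849
  = 225.2338

Round up to the nearest whole number: n = 226

226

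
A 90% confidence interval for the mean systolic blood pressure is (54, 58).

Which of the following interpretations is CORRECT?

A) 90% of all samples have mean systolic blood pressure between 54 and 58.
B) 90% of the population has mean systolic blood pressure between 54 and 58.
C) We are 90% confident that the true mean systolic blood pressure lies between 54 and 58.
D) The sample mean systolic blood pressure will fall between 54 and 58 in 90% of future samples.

A confidence interval represents our confidence in the procedure, not a probability statement about the parameter.

Key concept: If we repeated this sampling process many times and computed a 90% CI each time, about 90% of those intervals would contain the true population parameter.

For this specific interval (54, 58):
- Midpoint (point estimate): 56
- Margin of error: 2

The correct interpretation is the one stating confidence that the true parameter lies in the interval — option C.

C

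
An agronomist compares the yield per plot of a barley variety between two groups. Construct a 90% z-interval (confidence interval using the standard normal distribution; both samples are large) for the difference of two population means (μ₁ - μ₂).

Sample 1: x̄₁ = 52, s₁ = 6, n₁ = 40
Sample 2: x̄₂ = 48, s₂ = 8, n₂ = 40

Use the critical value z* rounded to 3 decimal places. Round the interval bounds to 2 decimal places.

Both samples are large (n₁ = 40 ≥ 30, n₂ = 40 ≥ 30), so a z-interval for the difference of means applies.

Point estimate: x̄₁ - x̄₂ = 52 - 48 = 4

Standard error: SE = √(s₁²/n₁ + s₂²/n₂)
= √(6²/40 + 8²/40)
= √(0.900000 + 1.600000)
= 1.581139

For 90% confidence, z* = 1.645 (from standard normal table)
Margin of error: E = z* × SE = 1.645 × 1.581139 = 2.6010

Z-interval: (x̄₁ - x̄₂) ± E = 4 ± 2.6010 = (1.3990, 6.6010)

Rounded to 2 decimal places:

(1.40, 6.60)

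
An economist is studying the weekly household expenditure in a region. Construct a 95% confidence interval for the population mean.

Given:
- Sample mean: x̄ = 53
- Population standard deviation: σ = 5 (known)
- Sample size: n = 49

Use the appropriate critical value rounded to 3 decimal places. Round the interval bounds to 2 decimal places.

The population standard deviation σ is known, so use a z-interval (standard normal critical value).

For 95% confidence, z* = 1.96 (from standard normal table)

Standard error: SE = σ/√n = 5/√49 = 0.714286

Margin of error: E = z* × SE = 1.96 × 0.714286 = 1.4000

Z-interval: x̄ ± E = 53 ± 1.4000 = (51.6000, 54.4000)

Rounded to 2 decimal places:

(51.60, 54.40)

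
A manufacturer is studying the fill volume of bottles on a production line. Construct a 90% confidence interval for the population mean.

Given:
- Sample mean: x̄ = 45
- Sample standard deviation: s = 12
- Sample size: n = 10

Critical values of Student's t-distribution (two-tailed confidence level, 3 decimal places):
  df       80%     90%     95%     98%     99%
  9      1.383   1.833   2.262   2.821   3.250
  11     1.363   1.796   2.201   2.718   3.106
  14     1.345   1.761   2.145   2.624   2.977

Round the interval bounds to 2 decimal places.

The population standard deviation σ is unknown (only the sample standard deviation s is given), so use a t-interval with df = n - 1 = 10 - 1 = 9.

For 90% confidence with df = 9, t* = 1.833 (from t-table)

Standard error: SE = s/√n = 12/√10 = 3.794733

Margin of error: E = t* × SE = 1.833 × 3.794733 = 6.9557

T-interval: x̄ ± E = 45 ± 6.9557 = (38.0443, 51.9557)

Rounded to 2 decimal places:

(38.04, 51.96)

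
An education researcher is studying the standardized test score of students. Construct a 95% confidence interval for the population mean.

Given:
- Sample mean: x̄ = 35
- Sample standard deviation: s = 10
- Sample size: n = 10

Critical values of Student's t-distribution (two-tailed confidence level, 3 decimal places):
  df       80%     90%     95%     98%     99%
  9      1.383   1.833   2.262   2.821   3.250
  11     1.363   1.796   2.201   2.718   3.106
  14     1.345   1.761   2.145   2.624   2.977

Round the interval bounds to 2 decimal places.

The population standard deviation σ is unknown (only the sample standard deviation s is given), so use a t-interval with df = n - 1 = 10 - 1 = 9.

For 95% confidence with df = 9, t* = 2.262 (from t-table)

Standard error: SE = s/√n = 10/√10 = 3.162278

Margin of error: E = t* × SE = 2.262 × 3.162278 = 7.1531

T-interval: x̄ ± E = 35 ± 7.1531 = (27.8469, 42.1531)

Rounded to 2 decimal places:

(27.85, 42.15)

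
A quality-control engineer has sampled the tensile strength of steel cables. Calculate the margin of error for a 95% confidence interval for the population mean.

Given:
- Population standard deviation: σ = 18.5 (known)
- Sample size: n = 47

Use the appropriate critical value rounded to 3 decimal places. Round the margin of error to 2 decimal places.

The population standard deviation σ is known, so use the z-interval margin of error formula.

For 95% confidence, z* = 1.96 (from standard normal table)

Margin of error formula for z-interval: E = z* × σ/√n

E = 1.96 × 18.5/√47
  = 1.96 × 2.698502
  = 5.2891

Rounded to 2 decimal places:

5.29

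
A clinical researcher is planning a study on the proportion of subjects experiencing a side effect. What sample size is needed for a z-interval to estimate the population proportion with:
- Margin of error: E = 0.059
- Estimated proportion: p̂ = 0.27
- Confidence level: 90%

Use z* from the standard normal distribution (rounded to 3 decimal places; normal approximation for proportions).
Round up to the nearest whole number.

Using z* for proportion z-interval (normal approximation).

For 90% confidence, z* = 1.645 (from standard normal table)

Sample size formula for proportion z-interval: n = z*²p̂(1-p̂)/E²

n = 1.645² × 0.27 × 0.73 / 0.059²
  = 2.706025 × 0.1971 / 0.003481
  = 153.2196

Round up to the nearest whole number: n = 154

154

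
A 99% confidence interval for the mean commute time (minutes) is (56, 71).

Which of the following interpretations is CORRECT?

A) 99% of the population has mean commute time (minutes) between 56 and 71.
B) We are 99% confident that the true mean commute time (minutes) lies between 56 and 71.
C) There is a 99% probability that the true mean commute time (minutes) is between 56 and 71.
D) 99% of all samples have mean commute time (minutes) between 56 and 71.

A confidence interval represents our confidence in the procedure, not a probability statement about the parameter.

Key concept: If we repeated this sampling process many times and computed a 99% CI each time, about 99% of those intervals would contain the true population parameter.

For this specific interval (56, 71):
- Midpoint (point estimate): 63.5
- Margin of error: 7.5

The correct interpretation is the one stating confidence that the true parameter lies in the interval — option B.

B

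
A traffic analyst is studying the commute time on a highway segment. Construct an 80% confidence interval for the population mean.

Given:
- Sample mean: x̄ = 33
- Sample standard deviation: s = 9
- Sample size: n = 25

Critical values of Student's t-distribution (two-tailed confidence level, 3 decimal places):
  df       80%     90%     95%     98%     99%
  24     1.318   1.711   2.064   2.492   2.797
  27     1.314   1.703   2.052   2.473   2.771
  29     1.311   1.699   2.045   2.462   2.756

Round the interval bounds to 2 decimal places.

The population standard deviation σ is unknown (only the sample standard deviation s is given), so use a t-interval with df = n - 1 = 25 - 1 = 24.

For 80% confidence with df = 24, t* = 1.318 (from t-table)

Standard error: SE = s/√n = 9/√25 = 1.800000

Margin of error: E = t* × SE = 1.318 × 1.800000 = 2.3724

T-interval: x̄ ± E = 33 ± 2.3724 = (30.6276, 35.3724)

Rounded to 2 decimal places:

(30.63, 35.37)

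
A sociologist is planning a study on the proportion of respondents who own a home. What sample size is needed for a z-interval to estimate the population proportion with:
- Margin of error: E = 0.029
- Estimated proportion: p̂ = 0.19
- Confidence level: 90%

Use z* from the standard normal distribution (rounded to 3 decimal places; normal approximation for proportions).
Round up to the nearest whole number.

Using z* for proportion z-interval (normal approximation).

For 90% confidence, z* = 1.645 (from standard normal table)

Sample size formula for proportion z-interval: n = z*²p̂(1-p̂)/E²

n = 1.645² × 0.19 × 0.81 / 0.029²
  = 2.706025 × 0.1539 / 0.000841
  = 495.1929

Round up to the nearest whole number: n = 496

496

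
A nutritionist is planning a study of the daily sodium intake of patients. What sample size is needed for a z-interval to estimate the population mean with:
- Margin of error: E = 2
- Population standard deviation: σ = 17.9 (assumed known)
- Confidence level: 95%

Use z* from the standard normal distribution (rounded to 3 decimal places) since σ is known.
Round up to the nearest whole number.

Using z* since population σ is known (z-interval formula).

For 95% confidence, z* = 1.96 (from standard normal table)

Sample size formula for z-interval: n = (z*σ/E)²

n = (1.96 × 17.9 / 2)²
  = (17.542000)²
  = 307.7218

Round up to the nearest whole number: n = 308

308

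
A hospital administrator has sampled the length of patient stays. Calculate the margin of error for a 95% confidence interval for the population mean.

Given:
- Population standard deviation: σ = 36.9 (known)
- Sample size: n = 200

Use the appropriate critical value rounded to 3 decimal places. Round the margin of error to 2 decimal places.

The population standard deviation σ is known, so use the z-interval margin of error formula.

For 95% confidence, z* = 1.96 (from standard normal table)

Margin of error formula for z-interval: E = z* × σ/√n

E = 1.96 × 36.9/√200
  = 1.96 × 2.609224
  = 5.1141

Rounded to 2 decimal places:

5.11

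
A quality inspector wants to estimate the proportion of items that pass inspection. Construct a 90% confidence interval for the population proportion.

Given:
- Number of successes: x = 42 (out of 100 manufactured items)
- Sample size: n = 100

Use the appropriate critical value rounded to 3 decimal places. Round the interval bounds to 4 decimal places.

Sample proportion: p̂ = 42/100 = 0.420000

Check conditions for normal approximation:
  np̂ = 42 ≥ 10 ✓
  n(1-p̂) = 58 ≥ 10 ✓

The sample is large enough, so use a z-interval (normal approximation) for the proportion.

For 90% confidence, z* = 1.645 (from standard normal table)

Standard error: SE = √(p̂(1-p̂)/n) = √(0.420000×0.580000/100) = 0.04935585

Margin of error: E = z* × SE = 1.645 × 0.04935585 = 0.081190

Z-interval: p̂ ± E = 0.420000 ± 0.081190 = (0.338810, 0.501190)

Rounded to 4 decimal places:

(0.3388, 0.5012)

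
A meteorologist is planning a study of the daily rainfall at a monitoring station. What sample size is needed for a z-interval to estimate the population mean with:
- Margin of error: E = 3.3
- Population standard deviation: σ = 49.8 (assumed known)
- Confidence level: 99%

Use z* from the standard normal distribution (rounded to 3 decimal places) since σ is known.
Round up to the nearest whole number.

Using z* since population σ is known (z-interval formula).

For 99% confidence, z* = 2.576 (from standard normal table)

Sample size formula for z-interval: n = (z*σ/E)²

n = (2.576 × 49.8 / 3.3)²
  = (38.874182)²
  = 1511.2020

Round up to the nearest whole number: n = 1512

1512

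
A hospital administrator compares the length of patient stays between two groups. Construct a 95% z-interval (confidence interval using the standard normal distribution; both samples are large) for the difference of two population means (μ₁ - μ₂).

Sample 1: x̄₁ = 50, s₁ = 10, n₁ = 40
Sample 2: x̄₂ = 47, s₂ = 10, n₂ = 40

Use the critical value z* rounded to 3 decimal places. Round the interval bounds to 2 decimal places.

Both samples are large (n₁ = 40 ≥ 30, n₂ = 40 ≥ 30), so a z-interval for the difference of means applies.

Point estimate: x̄₁ - x̄₂ = 50 - 47 = 3

Standard error: SE = √(s₁²/n₁ + s₂²/n₂)
= √(10²/40 + 10²/40)
= √(2.500000 + 2.500000)
= 2.236068

For 95% confidence, z* = 1.96 (from standard normal table)
Margin of error: E = z* × SE = 1.96 × 2.236068 = 4.3827

Z-interval: (x̄₁ - x̄₂) ± E = 3 ± 4.3827 = (-1.3827, 7.3827)

Rounded to 2 decimal places:

(-1.38, 7.38)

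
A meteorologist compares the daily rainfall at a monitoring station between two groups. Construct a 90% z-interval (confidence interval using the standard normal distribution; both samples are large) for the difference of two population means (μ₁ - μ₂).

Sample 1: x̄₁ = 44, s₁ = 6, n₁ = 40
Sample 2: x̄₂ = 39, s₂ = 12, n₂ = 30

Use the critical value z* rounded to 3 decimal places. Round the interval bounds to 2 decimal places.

Both samples are large (n₁ = 40 ≥ 30, n₂ = 30 ≥ 30), so a z-interval for the difference of means applies.

Point estimate: x̄₁ - x̄₂ = 44 - 39 = 5

Standard error: SE = √(s₁²/n₁ + s₂²/n₂)
= √(6²/40 + 12²/30)
= √(0.900000 + 4.800000)
= 2.387467

For 90% confidence, z* = 1.645 (from standard normal table)
Margin of error: E = z* × SE = 1.645 × 2.387467 = 3.9274

Z-interval: (x̄₁ - x̄₂) ± E = 5 ± 3.9274 = (1.0726, 8.9274)

Rounded to 2 decimal places:

(1.07, 8.93)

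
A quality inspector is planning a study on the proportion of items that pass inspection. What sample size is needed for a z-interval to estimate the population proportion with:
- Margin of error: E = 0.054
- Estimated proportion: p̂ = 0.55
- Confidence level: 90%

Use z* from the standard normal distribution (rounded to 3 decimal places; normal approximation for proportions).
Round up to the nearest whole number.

Using z* for proportion z-interval (normal approximation).

For 90% confidence, z* = 1.645 (from standard normal table)

Sample size formula for proportion z-interval: n = z*²p̂(1-p̂)/E²

n = 1.645² × 0.55 × 0.45 / 0.054²
  = 2.706025 × 0.2475 / 0.002916
  = 229.6780

Round up to the nearest whole number: n = 230

230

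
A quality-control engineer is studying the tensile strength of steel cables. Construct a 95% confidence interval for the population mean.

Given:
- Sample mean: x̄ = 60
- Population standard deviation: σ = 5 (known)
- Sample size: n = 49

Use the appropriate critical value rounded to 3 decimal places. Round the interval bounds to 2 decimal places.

The population standard deviation σ is known, so use a z-interval (standard normal critical value).

For 95% confidence, z* = 1.96 (from standard normal table)

Standard error: SE = σ/√n = 5/√49 = 0.714286

Margin of error: E = z* × SE = 1.96 × 0.714286 = 1.4000

Z-interval: x̄ ± E = 60 ± 1.4000 = (58.6000, 61.4000)

Rounded to 2 decimal places:

(58.60, 61.40)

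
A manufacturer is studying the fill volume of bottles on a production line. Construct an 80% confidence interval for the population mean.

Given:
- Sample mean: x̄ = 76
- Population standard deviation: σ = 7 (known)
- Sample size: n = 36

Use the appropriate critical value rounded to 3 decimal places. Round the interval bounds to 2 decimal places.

The population standard deviation σ is known, so use a z-interval (standard normal critical value).

For 80% confidence, z* = 1.282 (from standard normal table)

Standard error: SE = σ/√n = 7/√36 = 1.166667

Margin of error: E = z* × SE = 1.282 × 1.166667 = 1.4957

Z-interval: x̄ ± E = 76 ± 1.4957 = (74.5043, 77.4957)

Rounded to 2 decimal places:

(74.50, 77.50)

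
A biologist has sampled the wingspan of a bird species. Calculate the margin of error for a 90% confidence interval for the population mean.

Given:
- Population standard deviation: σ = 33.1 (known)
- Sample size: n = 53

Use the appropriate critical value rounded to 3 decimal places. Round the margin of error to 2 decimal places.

The population standard deviation σ is known, so use the z-interval margin of error formula.

For 90% confidence, z* = 1.645 (from standard normal table)

Margin of error formula for z-interval: E = z* × σ/√n

E = 1.645 × 33.1/√53
  = 1.645 × 4.546635
  = 7.4792

Rounded to 2 decimal places:

7.48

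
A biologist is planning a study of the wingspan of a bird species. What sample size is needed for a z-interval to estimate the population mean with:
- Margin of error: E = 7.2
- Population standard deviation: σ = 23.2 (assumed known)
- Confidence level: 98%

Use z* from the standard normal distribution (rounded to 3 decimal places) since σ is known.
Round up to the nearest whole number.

Using z* since population σ is known (z-interval formula).

For 98% confidence, z* = 2.326 (from standard normal table)

Sample size formula for z-interval: n = (z*σ/E)²

n = (2.326 × 23.2 / 7.2)²
  = (7.494889)²
  = 56.1734

Round up to the nearest whole number: n = 57

57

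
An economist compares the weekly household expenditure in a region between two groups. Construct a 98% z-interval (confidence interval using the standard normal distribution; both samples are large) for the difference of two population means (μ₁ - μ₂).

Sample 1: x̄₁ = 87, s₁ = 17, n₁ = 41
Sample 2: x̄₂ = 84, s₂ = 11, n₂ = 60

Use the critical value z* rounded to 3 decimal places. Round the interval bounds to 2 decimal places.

Both samples are large (n₁ = 41 ≥ 30, n₂ = 60 ≥ 30), so a z-interval for the difference of means applies.

Point estimate: x̄₁ - x̄₂ = 87 - 84 = 3

Standard error: SE = √(s₁²/n₁ + s₂²/n₂)
= √(17²/41 + 11²/60)
= √(7.048780 + 2.016667)
= 3.010888

For 98% confidence, z* = 2.326 (from standard normal table)
Margin of error: E = z* × SE = 2.326 × 3.010888 = 7.0033

Z-interval: (x̄₁ - x̄₂) ± E = 3 ± 7.0033 = (-4.0033, 10.0033)

Rounded to 2 decimal places:

(-4.00, 10.00)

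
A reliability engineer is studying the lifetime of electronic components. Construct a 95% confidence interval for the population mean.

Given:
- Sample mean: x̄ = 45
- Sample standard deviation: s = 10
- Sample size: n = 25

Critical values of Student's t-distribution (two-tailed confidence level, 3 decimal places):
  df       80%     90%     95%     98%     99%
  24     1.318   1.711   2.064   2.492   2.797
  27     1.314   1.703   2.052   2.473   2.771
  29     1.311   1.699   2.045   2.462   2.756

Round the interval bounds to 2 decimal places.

The population standard deviation σ is unknown (only the sample standard deviation s is given), so use a t-interval with df = n - 1 = 25 - 1 = 24.

For 95% confidence with df = 24, t* = 2.064 (from t-table)

Standard error: SE = s/√n = 10/√25 = 2.000000

Margin of error: E = t* × SE = 2.064 × 2.000000 = 4.1280

T-interval: x̄ ± E = 45 ± 4.1280 = (40.8720, 49.1280)

Rounded to 2 decimal places:

(40.87, 49.13)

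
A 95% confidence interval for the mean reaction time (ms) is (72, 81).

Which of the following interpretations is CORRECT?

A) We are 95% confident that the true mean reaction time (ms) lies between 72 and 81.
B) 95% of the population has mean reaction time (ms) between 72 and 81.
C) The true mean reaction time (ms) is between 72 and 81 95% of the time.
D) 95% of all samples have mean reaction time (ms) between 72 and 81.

A confidence interval represents our confidence in the procedure, not a probability statement about the parameter.

Key concept: If we repeated this sampling process many times and computed a 95% CI each time, about 95% of those intervals would contain the true population parameter.

For this specific interval (72, 81):
- Midpoint (point estimate): 76.5
- Margin of error: 4.5

The correct interpretation is the one stating confidence that the true parameter lies in the interval — option A.

A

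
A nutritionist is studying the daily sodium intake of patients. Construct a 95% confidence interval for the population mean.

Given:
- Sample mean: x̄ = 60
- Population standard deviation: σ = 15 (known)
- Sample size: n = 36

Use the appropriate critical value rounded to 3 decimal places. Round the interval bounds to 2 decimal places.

The population standard deviation σ is known, so use a z-interval (standard normal critical value).

For 95% confidence, z* = 1.96 (from standard normal table)

Standard error: SE = σ/√n = 15/√36 = 2.500000

Margin of error: E = z* × SE = 1.96 × 2.500000 = 4.9000

Z-interval: x̄ ± E = 60 ± 4.9000 = (55.1000, 64.9000)

Rounded to 2 decimal places:

(55.10, 64.90)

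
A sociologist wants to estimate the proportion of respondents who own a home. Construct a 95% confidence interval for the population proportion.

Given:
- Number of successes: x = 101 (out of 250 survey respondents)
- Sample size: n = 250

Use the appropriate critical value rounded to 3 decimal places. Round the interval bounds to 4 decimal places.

Sample proportion: p̂ = 101/250 = 0.404000

Check conditions for normal approximation:
  np̂ = 101 ≥ 10 ✓
  n(1-p̂) = 149 ≥ 10 ✓

The sample is large enough, so use a z-interval (normal approximation) for the proportion.

For 95% confidence, z* = 1.96 (from standard normal table)

Standard error: SE = √(p̂(1-p̂)/n) = √(0.404000×0.596000/250) = 0.03103443

Margin of error: E = z* × SE = 1.96 × 0.03103443 = 0.060827

Z-interval: p̂ ± E = 0.404000 ± 0.060827 = (0.343173, 0.464827)

Rounded to 4 decimal places:

(0.3432, 0.4648)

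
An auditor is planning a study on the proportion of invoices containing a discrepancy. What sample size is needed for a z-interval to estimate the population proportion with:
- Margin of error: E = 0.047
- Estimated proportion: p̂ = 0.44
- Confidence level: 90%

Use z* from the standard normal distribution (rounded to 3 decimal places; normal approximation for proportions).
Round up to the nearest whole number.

Using z* for proportion z-interval (normal approximation).

For 90% confidence, z* = 1.645 (from standard normal table)

Sample size formula for proportion z-interval: n = z*²p̂(1-p̂)/E²

n = 1.645² × 0.44 × 0.56 / 0.047²
  = 2.706025 × 0.2464 / 0.002209
  = 301.8400

Round up to the nearest whole number: n = 302

302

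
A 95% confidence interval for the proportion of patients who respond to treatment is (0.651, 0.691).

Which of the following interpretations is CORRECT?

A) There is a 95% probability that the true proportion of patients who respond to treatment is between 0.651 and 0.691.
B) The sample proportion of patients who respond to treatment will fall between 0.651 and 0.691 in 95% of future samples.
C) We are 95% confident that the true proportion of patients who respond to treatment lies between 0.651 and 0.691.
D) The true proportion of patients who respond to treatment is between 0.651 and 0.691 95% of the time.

A confidence interval represents our confidence in the procedure, not a probability statement about the parameter.

Key concept: If we repeated this sampling process many times and computed a 95% CI each time, about 95% of those intervals would contain the true population parameter.

For this specific interval (0.651, 0.691):
- Midpoint (point estimate): 0.671
- Margin of error: 0.02

The correct interpretation is the one stating confidence that the true parameter lies in the interval — option C.

C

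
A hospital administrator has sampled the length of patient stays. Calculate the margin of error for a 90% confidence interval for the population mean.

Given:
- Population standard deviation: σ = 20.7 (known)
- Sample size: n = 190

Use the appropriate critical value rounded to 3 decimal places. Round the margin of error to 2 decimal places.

The population standard deviation σ is known, so use the z-interval margin of error formula.

For 90% confidence, z* = 1.645 (from standard normal table)

Margin of error formula for z-interval: E = z* × σ/√n

E = 1.645 × 20.7/√190
  = 1.645 × 1.501736
  = 2.4704

Rounded to 2 decimal places:

2.47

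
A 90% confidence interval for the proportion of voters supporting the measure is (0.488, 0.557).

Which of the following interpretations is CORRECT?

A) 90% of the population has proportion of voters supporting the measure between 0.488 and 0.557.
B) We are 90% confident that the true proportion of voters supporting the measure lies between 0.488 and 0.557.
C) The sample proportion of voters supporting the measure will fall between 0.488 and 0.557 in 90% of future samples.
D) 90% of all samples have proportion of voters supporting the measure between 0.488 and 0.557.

A confidence interval represents our confidence in the procedure, not a probability statement about the parameter.

Key concept: If we repeated this sampling process many times and computed a 90% CI each time, about 90% of those intervals would contain the true population parameter.

For this specific interval (0.488, 0.557):
- Midpoint (point estimate): 0.5225
- Margin of error: 0.0345

The correct interpretation is the one stating confidence that the true parameter lies in the interval — option B.

B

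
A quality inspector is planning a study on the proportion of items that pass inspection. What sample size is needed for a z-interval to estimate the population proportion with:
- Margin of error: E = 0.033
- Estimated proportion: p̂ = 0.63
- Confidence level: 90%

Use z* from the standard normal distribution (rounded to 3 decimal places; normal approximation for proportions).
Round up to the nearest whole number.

Using z* for proportion z-interval (normal approximation).

For 90% confidence, z* = 1.645 (from standard normal table)

Sample size formula for proportion z-interval: n = z*²p̂(1-p̂)/E²

n = 1.645² × 0.63 × 0.37 / 0.033²
  = 2.706025 × 0.2331 / 0.001089
  = 579.2235

Round up to the nearest whole number: n = 580

580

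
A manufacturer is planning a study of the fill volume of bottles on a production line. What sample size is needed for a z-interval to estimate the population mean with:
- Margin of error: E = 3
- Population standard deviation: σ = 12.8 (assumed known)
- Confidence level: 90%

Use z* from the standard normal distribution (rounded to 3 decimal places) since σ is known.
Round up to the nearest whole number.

Using z* since population σ is known (z-interval formula).

For 90% confidence, z* = 1.645 (from standard normal table)

Sample size formula for z-interval: n = (z*σ/E)²

n = (1.645 × 12.8 / 3)²
  = (7.018667)²
  = 49.2617

Round up to the nearest whole number: n = 50

50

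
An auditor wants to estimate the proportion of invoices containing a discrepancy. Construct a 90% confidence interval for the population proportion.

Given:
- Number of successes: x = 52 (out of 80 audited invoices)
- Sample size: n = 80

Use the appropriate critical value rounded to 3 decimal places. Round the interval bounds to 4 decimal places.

Sample proportion: p̂ = 52/80 = 0.650000

Check conditions for normal approximation:
  np̂ = 52 ≥ 10 ✓
  n(1-p̂) = 28 ≥ 10 ✓

The sample is large enough, so use a z-interval (normal approximation) for the proportion.

For 90% confidence, z* = 1.645 (from standard normal table)

Standard error: SE = √(p̂(1-p̂)/n) = √(0.650000×0.350000/80) = 0.05332682

Margin of error: E = z* × SE = 1.645 × 0.05332682 = 0.087723

Z-interval: p̂ ± E = 0.650000 ± 0.087723 = (0.562277, 0.737723)

Rounded to 4 decimal places:

(0.5623, 0.7377)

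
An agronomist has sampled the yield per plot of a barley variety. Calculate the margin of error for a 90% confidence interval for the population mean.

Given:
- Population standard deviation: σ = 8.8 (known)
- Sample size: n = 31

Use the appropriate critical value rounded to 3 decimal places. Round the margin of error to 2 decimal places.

The population standard deviation σ is known, so use the z-interval margin of error formula.

For 90% confidence, z* = 1.645 (from standard normal table)

Margin of error formula for z-interval: E = z* × σ/√n

E = 1.645 × 8.8/√31
  = 1.645 × 1.580527
  = 2.6000

Rounded to 2 decimal places:

2.60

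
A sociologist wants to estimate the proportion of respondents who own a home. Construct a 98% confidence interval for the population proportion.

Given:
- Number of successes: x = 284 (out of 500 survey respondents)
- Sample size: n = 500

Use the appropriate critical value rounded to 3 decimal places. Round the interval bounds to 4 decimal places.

Sample proportion: p̂ = 284/500 = 0.568000

Check conditions for normal approximation:
  np̂ = 284 ≥ 10 ✓
  n(1-p̂) = 216 ≥ 10 ✓

The sample is large enough, so use a z-interval (normal approximation) for the proportion.

For 98% confidence, z* = 2.326 (from standard normal table)

Standard error: SE = √(p̂(1-p̂)/n) = √(0.568000×0.432000/500) = 0.02215292

Margin of error: E = z* × SE = 2.326 × 0.02215292 = 0.051528

Z-interval: p̂ ± E = 0.568000 ± 0.051528 = (0.516472, 0.619528)

Rounded to 4 decimal places:

(0.5165, 0.6195)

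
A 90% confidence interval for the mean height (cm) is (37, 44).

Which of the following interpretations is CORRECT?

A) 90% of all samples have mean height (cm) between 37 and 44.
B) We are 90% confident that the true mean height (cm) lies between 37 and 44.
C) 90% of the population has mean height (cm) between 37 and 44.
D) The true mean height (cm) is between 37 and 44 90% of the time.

A confidence interval represents our confidence in the procedure, not a probability statement about the parameter.

Key concept: If we repeated this sampling process many times and computed a 90% CI each time, about 90% of those intervals would contain the true population parameter.

For this specific interval (37, 44):
- Midpoint (point estimate): 40.5
- Margin of error: 3.5

The correct interpretation is the one stating confidence that the true parameter lies in the interval — option B.

B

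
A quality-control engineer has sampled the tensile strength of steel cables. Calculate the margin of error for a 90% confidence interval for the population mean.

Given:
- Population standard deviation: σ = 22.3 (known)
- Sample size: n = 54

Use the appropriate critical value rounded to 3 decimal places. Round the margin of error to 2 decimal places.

The population standard deviation σ is known, so use the z-interval margin of error formula.

For 90% confidence, z* = 1.645 (from standard normal table)

Margin of error formula for z-interval: E = z* × σ/√n

E = 1.645 × 22.3/√54
  = 1.645 × 3.034646
  = 4.9920

Rounded to 2 decimal places:

4.99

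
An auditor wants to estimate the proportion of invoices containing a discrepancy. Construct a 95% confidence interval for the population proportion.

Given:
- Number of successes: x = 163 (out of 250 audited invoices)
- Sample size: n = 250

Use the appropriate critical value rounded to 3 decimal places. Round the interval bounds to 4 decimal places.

Sample proportion: p̂ = 163/250 = 0.652000

Check conditions for normal approximation:
  np̂ = 163 ≥ 10 ✓
  n(1-p̂) = 87 ≥ 10 ✓

The sample is large enough, so use a z-interval (normal approximation) for the proportion.

For 95% confidence, z* = 1.96 (from standard normal table)

Standard error: SE = √(p̂(1-p̂)/n) = √(0.652000×0.348000/250) = 0.03012613

Margin of error: E = z* × SE = 1.96 × 0.03012613 = 0.059047

Z-interval: p̂ ± E = 0.652000 ± 0.059047 = (0.592953, 0.711047)

Rounded to 4 decimal places:

(0.5930, 0.7110)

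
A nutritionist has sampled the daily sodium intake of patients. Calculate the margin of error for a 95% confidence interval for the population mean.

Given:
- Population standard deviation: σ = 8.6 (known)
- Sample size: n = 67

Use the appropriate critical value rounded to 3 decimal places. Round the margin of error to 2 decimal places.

The population standard deviation σ is known, so use the z-interval margin of error formula.

For 95% confidence, z* = 1.96 (from standard normal table)

Margin of error formula for z-interval: E = z* × σ/√n

E = 1.96 × 8.6/√67
  = 1.96 × 1.050657
  = 2.0593

Rounded to 2 decimal places:

2.06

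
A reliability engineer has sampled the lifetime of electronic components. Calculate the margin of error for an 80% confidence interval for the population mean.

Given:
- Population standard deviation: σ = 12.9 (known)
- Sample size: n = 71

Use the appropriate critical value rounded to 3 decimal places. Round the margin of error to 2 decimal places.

The population standard deviation σ is known, so use the z-interval margin of error formula.

For 80% confidence, z* = 1.282 (from standard normal table)

Margin of error formula for z-interval: E = z* × σ/√n

E = 1.282 × 12.9/√71
  = 1.282 × 1.530948
  = 1.9627

Rounded to 2 decimal places:

1.96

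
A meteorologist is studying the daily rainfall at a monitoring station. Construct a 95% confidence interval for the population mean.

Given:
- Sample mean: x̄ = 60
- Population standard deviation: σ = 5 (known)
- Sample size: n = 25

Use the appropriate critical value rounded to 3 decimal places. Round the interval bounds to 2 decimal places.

The population standard deviation σ is known, so use a z-interval (standard normal critical value).

For 95% confidence, z* = 1.96 (from standard normal table)

Standard error: SE = σ/√n = 5/√25 = 1.000000

Margin of error: E = z* × SE = 1.96 × 1.000000 = 1.9600

Z-interval: x̄ ± E = 60 ± 1.9600 = (58.0400, 61.9600)

Rounded to 2 decimal places:

(58.04, 61.96)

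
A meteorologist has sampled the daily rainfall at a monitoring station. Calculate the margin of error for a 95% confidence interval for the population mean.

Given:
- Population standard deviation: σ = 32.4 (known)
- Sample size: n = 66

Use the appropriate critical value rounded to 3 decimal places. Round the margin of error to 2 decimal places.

The population standard deviation σ is known, so use the z-interval margin of error formula.

For 95% confidence, z* = 1.96 (from standard normal table)

Margin of error formula for z-interval: E = z* × σ/√n

E = 1.96 × 32.4/√66
  = 1.96 × 3.988164
  = 7.8168

Rounded to 2 decimal places:

7.82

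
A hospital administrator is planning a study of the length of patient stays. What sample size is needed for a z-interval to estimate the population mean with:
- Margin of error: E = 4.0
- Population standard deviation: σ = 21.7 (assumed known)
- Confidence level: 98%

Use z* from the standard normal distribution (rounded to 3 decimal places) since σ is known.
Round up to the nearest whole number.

Using z* since population σ is known (z-interval formula).

For 98% confidence, z* = 2.326 (from standard normal table)

Sample size formula for z-interval: n = (z*σ/E)²

n = (2.326 × 21.7 / 4.0)²
  = (12.618550)²
  = 159.2278

Round up to the nearest whole number: n = 160

160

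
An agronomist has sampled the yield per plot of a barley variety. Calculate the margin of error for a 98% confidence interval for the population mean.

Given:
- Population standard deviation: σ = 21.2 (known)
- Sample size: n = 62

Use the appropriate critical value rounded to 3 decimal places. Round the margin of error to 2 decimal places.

The population standard deviation σ is known, so use the z-interval margin of error formula.

For 98% confidence, z* = 2.326 (from standard normal table)

Margin of error formula for z-interval: E = z* × σ/√n

E = 2.326 × 21.2/√62
  = 2.326 × 2.692403
  = 6.2625

Rounded to 2 decimal places:

6.26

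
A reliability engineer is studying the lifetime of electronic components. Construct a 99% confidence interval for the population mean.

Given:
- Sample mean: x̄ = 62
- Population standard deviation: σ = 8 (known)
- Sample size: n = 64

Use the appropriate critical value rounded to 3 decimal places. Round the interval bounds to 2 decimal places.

The population standard deviation σ is known, so use a z-interval (standard normal critical value).

For 99% confidence, z* = 2.576 (from standard normal table)

Standard error: SE = σ/√n = 8/√64 = 1.000000

Margin of error: E = z* × SE = 2.576 × 1.000000 = 2.5760

Z-interval: x̄ ± E = 62 ± 2.5760 = (59.4240, 64.5760)

Rounded to 2 decimal places:

(59.42, 64.58)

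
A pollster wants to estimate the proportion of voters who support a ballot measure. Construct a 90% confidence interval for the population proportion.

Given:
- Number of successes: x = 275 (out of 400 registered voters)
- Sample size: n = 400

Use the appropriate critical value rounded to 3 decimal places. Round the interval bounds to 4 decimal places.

Sample proportion: p̂ = 275/400 = 0.687500

Check conditions for normal approximation:
  np̂ = 275 ≥ 10 ✓
  n(1-p̂) = 125 ≥ 10 ✓

The sample is large enough, so use a z-interval (normal approximation) for the proportion.

For 90% confidence, z* = 1.645 (from standard normal table)

Standard error: SE = √(p̂(1-p̂)/n) = √(0.687500×0.312500/400) = 0.02317562

Margin of error: E = z* × SE = 1.645 × 0.02317562 = 0.038124

Z-interval: p̂ ± E = 0.687500 ± 0.038124 = (0.649376, 0.725624)

Rounded to 4 decimal places:

(0.6494, 0.7256)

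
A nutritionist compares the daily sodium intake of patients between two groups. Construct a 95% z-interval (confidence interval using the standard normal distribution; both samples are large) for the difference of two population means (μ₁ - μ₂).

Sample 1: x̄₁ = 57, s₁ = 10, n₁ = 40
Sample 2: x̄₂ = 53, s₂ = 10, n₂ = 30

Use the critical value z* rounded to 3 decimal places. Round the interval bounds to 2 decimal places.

Both samples are large (n₁ = 40 ≥ 30, n₂ = 30 ≥ 30), so a z-interval for the difference of means applies.

Point estimate: x̄₁ - x̄₂ = 57 - 53 = 4

Standard error: SE = √(s₁²/n₁ + s₂²/n₂)
= √(10²/40 + 10²/30)
= √(2.500000 + 3.333333)
= 2.415229

For 95% confidence, z* = 1.96 (from standard normal table)
Margin of error: E = z* × SE = 1.96 × 2.415229 = 4.7338

Z-interval: (x̄₁ - x̄₂) ± E = 4 ± 4.7338 = (-0.7338, 8.7338)

Rounded to 2 decimal places:

(-0.73, 8.73)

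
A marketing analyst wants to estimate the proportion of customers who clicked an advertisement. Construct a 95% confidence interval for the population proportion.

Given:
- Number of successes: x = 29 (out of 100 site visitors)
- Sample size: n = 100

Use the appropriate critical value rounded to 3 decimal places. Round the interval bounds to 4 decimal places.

Sample proportion: p̂ = 29/100 = 0.290000

Check conditions for normal approximation:
  np̂ = 29 ≥ 10 ✓
  n(1-p̂) = 71 ≥ 10 ✓

The sample is large enough, so use a z-interval (normal approximation) for the proportion.

For 95% confidence, z* = 1.96 (from standard normal table)

Standard error: SE = √(p̂(1-p̂)/n) = √(0.290000×0.710000/100) = 0.04537621

Margin of error: E = z* × SE = 1.96 × 0.04537621 = 0.088937

Z-interval: p̂ ± E = 0.290000 ± 0.088937 = (0.201063, 0.378937)

Rounded to 4 decimal places:

(0.2011, 0.3789)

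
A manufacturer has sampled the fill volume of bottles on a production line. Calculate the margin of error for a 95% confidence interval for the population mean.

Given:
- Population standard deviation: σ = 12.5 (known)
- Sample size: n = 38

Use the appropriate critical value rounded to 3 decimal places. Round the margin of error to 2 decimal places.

The population standard deviation σ is known, so use the z-interval margin of error formula.

For 95% confidence, z* = 1.96 (from standard normal table)

Margin of error formula for z-interval: E = z* × σ/√n

E = 1.96 × 12.5/√38
  = 1.96 × 2.027768
  = 3.9744

Rounded to 2 decimal places:

3.97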